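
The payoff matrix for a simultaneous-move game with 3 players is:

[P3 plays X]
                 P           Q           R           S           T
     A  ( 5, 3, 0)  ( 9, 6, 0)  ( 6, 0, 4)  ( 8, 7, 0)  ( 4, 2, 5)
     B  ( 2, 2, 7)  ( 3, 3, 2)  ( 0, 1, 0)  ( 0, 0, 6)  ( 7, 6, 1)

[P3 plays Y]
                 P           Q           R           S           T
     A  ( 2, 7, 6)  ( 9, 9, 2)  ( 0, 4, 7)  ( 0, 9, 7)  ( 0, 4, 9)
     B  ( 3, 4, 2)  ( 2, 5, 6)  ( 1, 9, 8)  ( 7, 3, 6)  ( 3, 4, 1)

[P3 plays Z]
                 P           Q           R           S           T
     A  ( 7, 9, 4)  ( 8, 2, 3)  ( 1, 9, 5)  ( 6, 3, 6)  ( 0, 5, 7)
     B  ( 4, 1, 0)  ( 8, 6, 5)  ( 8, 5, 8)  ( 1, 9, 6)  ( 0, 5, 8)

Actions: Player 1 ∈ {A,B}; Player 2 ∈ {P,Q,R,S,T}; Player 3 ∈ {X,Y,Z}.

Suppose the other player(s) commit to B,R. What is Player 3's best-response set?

u_3(X vs B,R) = 0
u_3(Y vs B,R) = 8
u_3(Z vs B,R) = 8
max payoff 8 at {Y,Z}

argmax u_3 = {Y,Z}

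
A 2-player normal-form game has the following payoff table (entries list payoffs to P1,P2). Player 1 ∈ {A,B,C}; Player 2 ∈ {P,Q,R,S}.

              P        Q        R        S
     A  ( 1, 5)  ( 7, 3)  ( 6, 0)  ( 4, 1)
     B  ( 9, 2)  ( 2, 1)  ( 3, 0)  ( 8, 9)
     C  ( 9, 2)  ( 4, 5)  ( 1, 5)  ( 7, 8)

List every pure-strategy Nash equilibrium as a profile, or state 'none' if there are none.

PSNE = {(B,S)}

(A,P): not NE [P1→C gives 9>1]
(A,Q): not NE [P2→P gives 5>3]
(A,R): not NE [P2→P gives 5>0]
(A,S): not NE [P1→B gives 8>4; P2→P gives 5>1]
(B,P): not NE [P2→S gives 9>2]
(B,Q): not NE [P1→A gives 7>2; P2→S gives 9>1]
(B,R): not NE [P1→A gives 6>3; P2→S gives 9>0]
(B,S): NE
(C,P): not NE [P2→S gives 8>2]
(C,Q): not NE [P1→A gives 7>4; P2→S gives 8>5]
(C,R): not NE [P1→A gives 6>1; P2→S gives 8>5]
(C,S): not NE [P1→B gives 8>7]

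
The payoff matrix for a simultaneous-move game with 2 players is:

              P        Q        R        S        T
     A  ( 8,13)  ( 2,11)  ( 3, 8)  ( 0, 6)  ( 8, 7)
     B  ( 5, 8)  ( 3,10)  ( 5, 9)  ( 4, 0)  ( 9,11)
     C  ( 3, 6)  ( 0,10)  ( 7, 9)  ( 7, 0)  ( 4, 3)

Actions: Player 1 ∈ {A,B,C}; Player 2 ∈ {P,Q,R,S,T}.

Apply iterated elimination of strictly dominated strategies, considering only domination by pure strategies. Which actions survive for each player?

IESDS → P1:{A,B} P2:{P,Q,T}

P2 drop R (Q beats it: A:11>8 B:10>9 C:10>9)
P2 drop S (P beats it: A:13>6 B:8>0 C:6>0)
P1 drop C (A beats it: P:8>3 Q:2>0 T:8>4)
P1→{A,B} P2→{P,Q,T}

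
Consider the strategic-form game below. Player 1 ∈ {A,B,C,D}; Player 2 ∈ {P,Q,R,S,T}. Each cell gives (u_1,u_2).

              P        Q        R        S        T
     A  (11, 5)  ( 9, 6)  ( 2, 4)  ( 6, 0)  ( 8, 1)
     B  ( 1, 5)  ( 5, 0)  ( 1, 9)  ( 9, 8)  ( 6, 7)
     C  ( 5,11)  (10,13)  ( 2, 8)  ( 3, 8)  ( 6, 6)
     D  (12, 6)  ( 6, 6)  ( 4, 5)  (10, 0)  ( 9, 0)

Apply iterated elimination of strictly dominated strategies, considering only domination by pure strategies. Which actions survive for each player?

IESDS → P1:{A,C,D} P2:{P,Q}

P1 drop B (D beats it: P:12>1 Q:6>5 R:4>1 S:10>9 T:9>6)
P2 drop R (P beats it: A:5>4 C:11>8 D:6>5)
P2 drop S (P beats it: A:5>0 C:11>8 D:6>0)
P2 drop T (P beats it: A:5>1 C:11>6 D:6>0)
P1→{A,C,D} P2→{P,Q}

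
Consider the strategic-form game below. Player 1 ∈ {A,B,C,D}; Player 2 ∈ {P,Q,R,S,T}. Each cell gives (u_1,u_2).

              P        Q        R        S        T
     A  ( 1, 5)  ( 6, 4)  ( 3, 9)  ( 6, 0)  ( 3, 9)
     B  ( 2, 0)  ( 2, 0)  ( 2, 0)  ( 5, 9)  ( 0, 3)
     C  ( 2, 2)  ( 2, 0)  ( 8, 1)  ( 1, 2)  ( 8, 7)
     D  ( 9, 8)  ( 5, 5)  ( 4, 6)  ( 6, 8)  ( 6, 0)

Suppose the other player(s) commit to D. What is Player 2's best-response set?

argmax u_2 = {P,S}

u_2(P vs D) = 8
u_2(Q vs D) = 5
u_2(R vs D) = 6
u_2(S vs D) = 8
u_2(T vs D) = 0
max payoff 8 at {P,S}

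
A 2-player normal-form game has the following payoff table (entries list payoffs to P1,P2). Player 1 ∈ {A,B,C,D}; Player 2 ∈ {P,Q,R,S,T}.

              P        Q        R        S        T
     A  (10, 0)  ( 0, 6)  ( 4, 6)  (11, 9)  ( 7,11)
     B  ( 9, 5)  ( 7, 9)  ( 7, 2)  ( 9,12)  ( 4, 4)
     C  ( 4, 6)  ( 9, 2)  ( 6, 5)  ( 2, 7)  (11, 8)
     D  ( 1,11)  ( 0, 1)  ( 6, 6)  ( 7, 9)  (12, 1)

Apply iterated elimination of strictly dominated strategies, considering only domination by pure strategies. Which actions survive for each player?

P2 drop Q (S beats it: A:9>6 B:12>9 C:7>2 D:9>1)
P2 drop R (S beats it: A:9>6 B:12>2 C:7>5 D:9>6)
P1 drop B (A beats it: P:10>9 S:11>9 T:7>4)
P1→{A,C,D} P2→{P,S,T}

IESDS → P1:{A,C,D} P2:{P,S,T}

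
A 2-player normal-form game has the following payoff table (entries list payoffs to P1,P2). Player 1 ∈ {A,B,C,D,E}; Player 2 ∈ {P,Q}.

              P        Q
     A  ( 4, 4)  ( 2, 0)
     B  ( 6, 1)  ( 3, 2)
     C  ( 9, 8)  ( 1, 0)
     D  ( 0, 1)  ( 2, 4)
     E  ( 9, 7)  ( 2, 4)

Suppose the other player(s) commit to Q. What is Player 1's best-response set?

u_1(A vs Q) = 2
u_1(B vs Q) = 3
u_1(C vs Q) = 1
u_1(D vs Q) = 2
u_1(E vs Q) = 2
max payoff 3 at {B}

BR_1 = {B}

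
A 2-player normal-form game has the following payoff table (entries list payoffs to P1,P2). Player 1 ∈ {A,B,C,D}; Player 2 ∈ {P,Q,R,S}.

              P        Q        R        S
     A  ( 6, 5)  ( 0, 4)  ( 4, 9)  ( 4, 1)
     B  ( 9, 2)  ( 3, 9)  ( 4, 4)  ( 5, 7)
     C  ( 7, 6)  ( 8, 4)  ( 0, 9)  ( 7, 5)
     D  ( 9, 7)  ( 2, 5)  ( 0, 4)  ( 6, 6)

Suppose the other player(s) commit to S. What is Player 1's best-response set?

u_1(A vs S) = 4
u_1(B vs S) = 5
u_1(C vs S) = 7
u_1(D vs S) = 6
max payoff 7 at {C}

P1 best: {C}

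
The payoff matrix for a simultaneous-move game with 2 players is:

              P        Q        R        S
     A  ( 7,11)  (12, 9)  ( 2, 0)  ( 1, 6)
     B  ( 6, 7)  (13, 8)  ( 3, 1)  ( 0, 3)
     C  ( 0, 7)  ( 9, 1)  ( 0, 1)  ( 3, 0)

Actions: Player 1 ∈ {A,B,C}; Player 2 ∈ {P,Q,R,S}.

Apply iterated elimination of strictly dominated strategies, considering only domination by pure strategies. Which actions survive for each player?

P2 drop R (P beats it: A:11>0 B:7>1 C:7>1)
P2 drop S (P beats it: A:11>6 B:7>3 C:7>0)
P1 drop C (A beats it: P:7>0 Q:12>9)
P1→{A,B} P2→{P,Q}

IESDS → P1:{A,B} P2:{P,Q}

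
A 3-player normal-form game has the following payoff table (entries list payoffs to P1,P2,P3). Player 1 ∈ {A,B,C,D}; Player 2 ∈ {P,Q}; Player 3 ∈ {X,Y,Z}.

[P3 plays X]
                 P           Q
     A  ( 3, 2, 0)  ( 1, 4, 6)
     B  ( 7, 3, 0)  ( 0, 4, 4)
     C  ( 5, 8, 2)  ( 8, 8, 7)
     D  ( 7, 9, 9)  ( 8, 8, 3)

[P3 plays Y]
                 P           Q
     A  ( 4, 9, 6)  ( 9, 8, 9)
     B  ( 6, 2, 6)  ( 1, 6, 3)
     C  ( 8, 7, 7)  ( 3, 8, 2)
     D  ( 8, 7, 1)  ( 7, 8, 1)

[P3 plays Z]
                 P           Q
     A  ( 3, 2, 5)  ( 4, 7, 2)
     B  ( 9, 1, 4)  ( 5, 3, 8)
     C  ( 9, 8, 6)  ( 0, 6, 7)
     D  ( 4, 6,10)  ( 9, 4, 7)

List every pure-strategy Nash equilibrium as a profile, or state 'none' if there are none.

(A,P,X): not NE [P1→D gives 7>3; P2→Q gives 4>2; P3→Y gives 6>0]
(A,P,Y): not NE [P1→D gives 8>4]
(A,P,Z): not NE [P1→C gives 9>3; P2→Q gives 7>2; P3→Y gives 6>5]
(A,Q,X): not NE [P1→D gives 8>1; P3→Y gives 9>6]
(A,Q,Y): not NE [P2→P gives 9>8]
(A,Q,Z): not NE [P1→D gives 9>4; P3→Y gives 9>2]
(B,P,X): not NE [P2→Q gives 4>3; P3→Y gives 6>0]
(B,P,Y): not NE [P1→D gives 8>6; P2→Q gives 6>2]
(B,P,Z): not NE [P2→Q gives 3>1; P3→Y gives 6>4]
(B,Q,X): not NE [P1→D gives 8>0; P3→Z gives 8>4]
(B,Q,Y): not NE [P1→A gives 9>1; P3→Z gives 8>3]
(B,Q,Z): not NE [P1→D gives 9>5]
(C,P,X): not NE [P1→D gives 7>5; P3→Y gives 7>2]
(C,P,Y): not NE [P2→Q gives 8>7]
(C,P,Z): not NE [P3→Y gives 7>6]
(C,Q,X): NE
(C,Q,Y): not NE [P1→A gives 9>3; P3→Z gives 7>2]
(C,Q,Z): not NE [P1→D gives 9>0; P2→P gives 8>6]
(D,P,X): not NE [P3→Z gives 10>9]
(D,P,Y): not NE [P2→Q gives 8>7; P3→Z gives 10>1]
(D,P,Z): not NE [P1→C gives 9>4]
(D,Q,X): not NE [P2→P gives 9>8; P3→Z gives 7>3]
(D,Q,Y): not NE [P1→A gives 9>7; P3→Z gives 7>1]
(D,Q,Z): not NE [P2→P gives 6>4]

Nash profiles: (C,Q,X)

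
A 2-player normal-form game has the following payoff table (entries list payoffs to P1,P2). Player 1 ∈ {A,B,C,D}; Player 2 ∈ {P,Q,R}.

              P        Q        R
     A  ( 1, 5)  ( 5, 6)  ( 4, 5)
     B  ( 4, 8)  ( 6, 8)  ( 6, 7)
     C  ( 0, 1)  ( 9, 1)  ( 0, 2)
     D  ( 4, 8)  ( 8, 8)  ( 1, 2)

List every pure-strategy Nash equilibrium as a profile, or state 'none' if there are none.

(A,P): not NE [P1→D gives 4>1; P2→Q gives 6>5]
(A,Q): not NE [P1→C gives 9>5]
(A,R): not NE [P1→B gives 6>4; P2→Q gives 6>5]
(B,P): NE
(B,Q): not NE [P1→C gives 9>6]
(B,R): not NE [P2→Q gives 8>7]
(C,P): not NE [P1→D gives 4>0; P2→R gives 2>1]
(C,Q): not NE [P2→R gives 2>1]
(C,R): not NE [P1→B gives 6>0]
(D,P): NE
(D,Q): not NE [P1→C gives 9>8]
(D,R): not NE [P1→B gives 6>1; P2→Q gives 8>2]

NE set: (B,P), (D,P)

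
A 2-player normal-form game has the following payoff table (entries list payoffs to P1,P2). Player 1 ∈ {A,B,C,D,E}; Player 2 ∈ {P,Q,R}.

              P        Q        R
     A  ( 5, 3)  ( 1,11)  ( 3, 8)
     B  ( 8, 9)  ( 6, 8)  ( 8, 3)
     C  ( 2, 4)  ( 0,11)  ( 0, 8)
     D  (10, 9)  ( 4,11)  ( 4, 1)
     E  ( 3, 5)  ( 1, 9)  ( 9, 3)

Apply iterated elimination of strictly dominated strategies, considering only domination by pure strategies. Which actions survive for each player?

P1 drop A (B beats it: P:8>5 Q:6>1 R:8>3)
P1 drop C (B beats it: P:8>2 Q:6>0 R:8>0)
P2 drop R (P beats it: B:9>3 D:9>1 E:5>3)
P1 drop E (B beats it: P:8>3 Q:6>1)
P1→{B,D} P2→{P,Q}

IESDS → P1:{B,D} P2:{P,Q}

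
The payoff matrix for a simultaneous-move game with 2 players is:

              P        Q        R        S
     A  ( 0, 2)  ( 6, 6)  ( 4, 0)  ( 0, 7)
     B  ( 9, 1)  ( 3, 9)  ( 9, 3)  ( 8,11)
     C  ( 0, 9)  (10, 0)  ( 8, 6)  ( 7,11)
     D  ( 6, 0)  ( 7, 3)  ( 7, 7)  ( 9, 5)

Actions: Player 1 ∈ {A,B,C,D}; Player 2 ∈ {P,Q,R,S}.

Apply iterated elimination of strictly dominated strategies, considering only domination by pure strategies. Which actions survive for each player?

Remaining: P1:{B,D} P2:{R,S}

P1 drop A (D beats it: P:6>0 Q:7>6 R:7>4 S:9>0)
P2 drop P (S beats it: B:11>1 C:11>9 D:5>0)
P2 drop Q (S beats it: B:11>9 C:11>0 D:5>3)
P1 drop C (B beats it: R:9>8 S:8>7)
P1→{B,D} P2→{R,S}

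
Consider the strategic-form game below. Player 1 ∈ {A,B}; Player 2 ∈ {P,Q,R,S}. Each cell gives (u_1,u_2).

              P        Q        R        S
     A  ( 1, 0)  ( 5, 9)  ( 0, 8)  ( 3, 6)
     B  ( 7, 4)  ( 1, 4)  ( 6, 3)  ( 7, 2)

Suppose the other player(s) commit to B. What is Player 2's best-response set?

argmax u_2 = {P,Q}

u_2(P vs B) = 4
u_2(Q vs B) = 4
u_2(R vs B) = 3
u_2(S vs B) = 2
max payoff 4 at {P,Q}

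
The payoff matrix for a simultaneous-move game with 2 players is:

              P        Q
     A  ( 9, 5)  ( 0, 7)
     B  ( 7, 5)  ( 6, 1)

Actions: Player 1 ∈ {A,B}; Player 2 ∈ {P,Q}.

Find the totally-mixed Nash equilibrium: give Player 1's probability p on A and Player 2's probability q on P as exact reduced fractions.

P1 indiff ⇒ q·9+(1-q)·0 = q·7+(1-q)·6 ⇒ q(2) = (1-q)(6) ⇒ q = 3/4
P2 indiff ⇒ p·5+(1-p)·5 = p·7+(1-p)·1 ⇒ p(-2) = (1-p)(-4) ⇒ p = 2/3

P1 mixes 2/3 on A; P2 mixes 3/4 on P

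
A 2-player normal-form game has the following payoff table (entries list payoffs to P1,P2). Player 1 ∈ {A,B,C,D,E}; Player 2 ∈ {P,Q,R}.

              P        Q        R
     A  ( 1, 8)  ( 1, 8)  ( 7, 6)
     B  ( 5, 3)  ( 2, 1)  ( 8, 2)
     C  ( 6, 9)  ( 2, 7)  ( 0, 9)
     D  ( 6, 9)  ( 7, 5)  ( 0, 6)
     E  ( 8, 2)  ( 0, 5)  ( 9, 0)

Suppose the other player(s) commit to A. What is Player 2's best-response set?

u_2(P vs A) = 8
u_2(Q vs A) = 8
u_2(R vs A) = 6
max payoff 8 at {P,Q}

P2 best: {P,Q}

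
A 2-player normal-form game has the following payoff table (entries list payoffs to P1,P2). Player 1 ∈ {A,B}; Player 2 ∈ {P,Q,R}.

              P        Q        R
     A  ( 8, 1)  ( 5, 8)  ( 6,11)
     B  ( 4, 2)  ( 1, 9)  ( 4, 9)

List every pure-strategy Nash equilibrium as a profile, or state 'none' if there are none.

NE set: (A,R)

(A,P): not NE [P2→R gives 11>1]
(A,Q): not NE [P2→R gives 11>8]
(A,R): NE
(B,P): not NE [P1→A gives 8>4; P2→R gives 9>2]
(B,Q): not NE [P1→A gives 5>1]
(B,R): not NE [P1→A gives 6>4]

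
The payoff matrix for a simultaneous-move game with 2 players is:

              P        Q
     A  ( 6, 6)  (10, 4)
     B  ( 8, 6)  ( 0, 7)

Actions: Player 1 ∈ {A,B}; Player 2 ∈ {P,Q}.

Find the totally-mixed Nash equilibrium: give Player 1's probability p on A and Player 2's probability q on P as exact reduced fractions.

P1 indiff ⇒ q·6+(1-q)·10 = q·8+(1-q)·0 ⇒ q(-2) = (1-q)(-10) ⇒ q = 5/6
P2 indiff ⇒ p·6+(1-p)·6 = p·4+(1-p)·7 ⇒ p(2) = (1-p)(1) ⇒ p = 1/3

P1 mixes 1/3 on A; P2 mixes 5/6 on P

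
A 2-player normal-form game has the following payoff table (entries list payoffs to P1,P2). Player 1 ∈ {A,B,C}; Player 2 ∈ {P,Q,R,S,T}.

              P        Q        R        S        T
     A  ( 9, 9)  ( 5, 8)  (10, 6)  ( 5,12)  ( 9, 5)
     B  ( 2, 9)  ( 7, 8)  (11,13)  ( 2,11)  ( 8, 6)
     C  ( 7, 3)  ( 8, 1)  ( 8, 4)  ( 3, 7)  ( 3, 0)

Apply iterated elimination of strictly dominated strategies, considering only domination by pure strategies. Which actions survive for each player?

IESDS → P1:{A,B} P2:{R,S}

P2 drop P (S beats it: A:12>9 B:11>9 C:7>3)
P2 drop Q (S beats it: A:12>8 B:11>8 C:7>1)
P1 drop C (A beats it: R:10>8 S:5>3 T:9>3)
P2 drop T (R beats it: A:6>5 B:13>6)
P1→{A,B} P2→{R,S}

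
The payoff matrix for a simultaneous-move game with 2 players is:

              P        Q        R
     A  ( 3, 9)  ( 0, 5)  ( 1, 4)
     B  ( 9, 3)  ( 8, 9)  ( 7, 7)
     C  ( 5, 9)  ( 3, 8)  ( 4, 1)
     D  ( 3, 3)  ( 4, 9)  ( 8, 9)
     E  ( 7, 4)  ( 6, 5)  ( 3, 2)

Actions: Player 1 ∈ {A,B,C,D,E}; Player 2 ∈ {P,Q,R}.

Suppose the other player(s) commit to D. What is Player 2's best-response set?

BR_2 = {Q,R}

u_2(P vs D) = 3
u_2(Q vs D) = 9
u_2(R vs D) = 9
max payoff 9 at {Q,R}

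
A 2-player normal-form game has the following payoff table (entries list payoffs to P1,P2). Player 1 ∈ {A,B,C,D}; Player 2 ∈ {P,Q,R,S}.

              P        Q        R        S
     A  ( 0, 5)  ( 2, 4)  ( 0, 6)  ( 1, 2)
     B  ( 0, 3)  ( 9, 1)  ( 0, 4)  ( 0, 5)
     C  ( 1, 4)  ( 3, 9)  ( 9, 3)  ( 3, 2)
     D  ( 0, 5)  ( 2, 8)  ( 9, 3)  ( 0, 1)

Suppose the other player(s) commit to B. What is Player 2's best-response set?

argmax u_2 = {S}

u_2(P vs B) = 3
u_2(Q vs B) = 1
u_2(R vs B) = 4
u_2(S vs B) = 5
max payoff 5 at {S}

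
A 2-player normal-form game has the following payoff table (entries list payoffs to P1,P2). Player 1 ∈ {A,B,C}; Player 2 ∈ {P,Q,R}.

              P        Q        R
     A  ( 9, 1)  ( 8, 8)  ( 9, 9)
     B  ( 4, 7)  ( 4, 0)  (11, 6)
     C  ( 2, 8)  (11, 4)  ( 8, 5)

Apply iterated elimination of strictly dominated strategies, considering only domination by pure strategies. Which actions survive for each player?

IESDS → P1:{A,B} P2:{P,R}

P2 drop Q (R beats it: A:9>8 B:6>0 C:5>4)
P1 drop C (A beats it: P:9>2 R:9>8)
P1→{A,B} P2→{P,R}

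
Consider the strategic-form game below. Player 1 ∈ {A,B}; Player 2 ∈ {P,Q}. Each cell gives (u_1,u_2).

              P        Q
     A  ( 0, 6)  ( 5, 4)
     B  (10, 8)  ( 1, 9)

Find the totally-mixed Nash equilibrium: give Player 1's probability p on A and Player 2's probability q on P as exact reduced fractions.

P1 mixes 1/3 on A; P2 mixes 2/7 on P

P1 indiff ⇒ q·0+(1-q)·5 = q·10+(1-q)·1 ⇒ q(-10) = (1-q)(-4) ⇒ q = 2/7
P2 indiff ⇒ p·6+(1-p)·8 = p·4+(1-p)·9 ⇒ p(2) = (1-p)(1) ⇒ p = 1/3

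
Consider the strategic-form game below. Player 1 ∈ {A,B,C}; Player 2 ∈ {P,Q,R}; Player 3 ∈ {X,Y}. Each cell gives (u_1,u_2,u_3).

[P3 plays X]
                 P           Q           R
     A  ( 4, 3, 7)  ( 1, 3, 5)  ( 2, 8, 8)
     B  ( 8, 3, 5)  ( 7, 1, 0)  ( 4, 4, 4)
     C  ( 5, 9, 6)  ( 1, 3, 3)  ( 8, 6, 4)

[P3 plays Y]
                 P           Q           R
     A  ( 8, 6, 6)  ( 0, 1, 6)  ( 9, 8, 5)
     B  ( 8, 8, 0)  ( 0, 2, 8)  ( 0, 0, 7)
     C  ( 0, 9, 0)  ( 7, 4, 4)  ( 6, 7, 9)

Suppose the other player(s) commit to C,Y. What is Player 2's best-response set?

u_2(P vs C,Y) = 9
u_2(Q vs C,Y) = 4
u_2(R vs C,Y) = 7
max payoff 9 at {P}

argmax u_2 = {P}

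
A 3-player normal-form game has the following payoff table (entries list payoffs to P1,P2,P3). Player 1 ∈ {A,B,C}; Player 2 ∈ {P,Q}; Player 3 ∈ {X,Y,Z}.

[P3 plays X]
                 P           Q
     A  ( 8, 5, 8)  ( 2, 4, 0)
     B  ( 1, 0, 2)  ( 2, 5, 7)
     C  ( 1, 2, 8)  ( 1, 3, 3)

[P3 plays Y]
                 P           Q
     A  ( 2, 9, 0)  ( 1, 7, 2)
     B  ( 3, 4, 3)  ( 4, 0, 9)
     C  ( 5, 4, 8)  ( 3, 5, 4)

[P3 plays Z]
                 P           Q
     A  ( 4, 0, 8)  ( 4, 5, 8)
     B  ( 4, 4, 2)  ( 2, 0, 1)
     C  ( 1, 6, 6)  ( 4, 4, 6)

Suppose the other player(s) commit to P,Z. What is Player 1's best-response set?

u_1(A vs P,Z) = 4
u_1(B vs P,Z) = 4
u_1(C vs P,Z) = 1
max payoff 4 at {A,B}

BR_1 = {A,B}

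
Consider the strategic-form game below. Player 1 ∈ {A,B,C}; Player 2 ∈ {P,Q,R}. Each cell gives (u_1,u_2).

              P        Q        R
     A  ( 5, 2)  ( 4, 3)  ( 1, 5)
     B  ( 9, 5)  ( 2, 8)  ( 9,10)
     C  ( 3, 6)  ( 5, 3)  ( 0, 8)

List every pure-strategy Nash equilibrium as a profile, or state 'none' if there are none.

NE set: (B,R)

(A,P): not NE [P1→B gives 9>5; P2→R gives 5>2]
(A,Q): not NE [P1→C gives 5>4; P2→R gives 5>3]
(A,R): not NE [P1→B gives 9>1]
(B,P): not NE [P2→R gives 10>5]
(B,Q): not NE [P1→C gives 5>2; P2→R gives 10>8]
(B,R): NE
(C,P): not NE [P1→B gives 9>3; P2→R gives 8>6]
(C,Q): not NE [P2→R gives 8>3]
(C,R): not NE [P1→B gives 9>0]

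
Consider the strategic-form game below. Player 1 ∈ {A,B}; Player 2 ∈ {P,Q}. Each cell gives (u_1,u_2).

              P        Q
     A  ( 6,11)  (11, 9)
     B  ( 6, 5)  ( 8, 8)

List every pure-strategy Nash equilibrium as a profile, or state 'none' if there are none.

(A,P): NE
(A,Q): not NE [P2→P gives 11>9]
(B,P): not NE [P2→Q gives 8>5]
(B,Q): not NE [P1→A gives 11>8]

Nash profiles: (A,P)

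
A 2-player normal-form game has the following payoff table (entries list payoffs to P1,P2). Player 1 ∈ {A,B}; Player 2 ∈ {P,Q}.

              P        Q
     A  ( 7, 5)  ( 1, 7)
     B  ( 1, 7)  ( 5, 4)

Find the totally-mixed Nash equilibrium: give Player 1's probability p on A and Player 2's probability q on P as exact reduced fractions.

P1 indiff ⇒ q·7+(1-q)·1 = q·1+(1-q)·5 ⇒ q(6) = (1-q)(4) ⇒ q = 2/5
P2 indiff ⇒ p·5+(1-p)·7 = p·7+(1-p)·4 ⇒ p(-2) = (1-p)(-3) ⇒ p = 3/5

p=3/5, q=2/5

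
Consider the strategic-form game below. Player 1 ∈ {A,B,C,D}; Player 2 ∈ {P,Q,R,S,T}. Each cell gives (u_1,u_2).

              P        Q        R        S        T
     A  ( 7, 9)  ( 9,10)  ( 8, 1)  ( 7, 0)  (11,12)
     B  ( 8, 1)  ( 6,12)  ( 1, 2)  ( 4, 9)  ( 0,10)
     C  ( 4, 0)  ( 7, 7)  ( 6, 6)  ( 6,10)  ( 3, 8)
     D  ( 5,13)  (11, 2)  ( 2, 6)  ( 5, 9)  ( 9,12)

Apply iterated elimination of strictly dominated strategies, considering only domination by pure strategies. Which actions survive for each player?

Remaining: P1:{A,B,D} P2:{P,Q,T}

P1 drop C (A beats it: P:7>4 Q:9>7 R:8>6 S:7>6 T:11>3)
P2 drop R (T beats it: A:12>1 B:10>2 D:12>6)
P2 drop S (T beats it: A:12>0 B:10>9 D:12>9)
P1→{A,B,D} P2→{P,Q,T}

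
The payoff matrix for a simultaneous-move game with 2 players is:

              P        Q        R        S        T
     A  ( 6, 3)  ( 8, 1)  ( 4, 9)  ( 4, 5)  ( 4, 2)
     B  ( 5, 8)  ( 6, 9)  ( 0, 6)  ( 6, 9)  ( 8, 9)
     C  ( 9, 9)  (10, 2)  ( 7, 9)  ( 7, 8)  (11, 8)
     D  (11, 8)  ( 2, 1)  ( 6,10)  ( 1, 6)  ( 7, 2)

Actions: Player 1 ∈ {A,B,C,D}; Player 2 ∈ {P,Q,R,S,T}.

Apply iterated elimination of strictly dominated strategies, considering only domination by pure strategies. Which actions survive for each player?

P1 drop A (C beats it: P:9>6 Q:10>8 R:7>4 S:7>4 T:11>4)
P1 drop B (C beats it: P:9>5 Q:10>6 R:7>0 S:7>6 T:11>8)
P2 drop Q (P beats it: C:9>2 D:8>1)
P2 drop S (P beats it: C:9>8 D:8>6)
P2 drop T (P beats it: C:9>8 D:8>2)
P1→{C,D} P2→{P,R}

Remaining: P1:{C,D} P2:{P,R}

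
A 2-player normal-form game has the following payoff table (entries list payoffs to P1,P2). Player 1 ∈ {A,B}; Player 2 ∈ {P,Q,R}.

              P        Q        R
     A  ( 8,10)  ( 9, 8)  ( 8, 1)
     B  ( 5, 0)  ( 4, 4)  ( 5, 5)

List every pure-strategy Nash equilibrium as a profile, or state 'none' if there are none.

(A,P): NE
(A,Q): not NE [P2→P gives 10>8]
(A,R): not NE [P2→P gives 10>1]
(B,P): not NE [P1→A gives 8>5; P2→R gives 5>0]
(B,Q): not NE [P1→A gives 9>4; P2→R gives 5>4]
(B,R): not NE [P1→A gives 8>5]

NE set: (A,P)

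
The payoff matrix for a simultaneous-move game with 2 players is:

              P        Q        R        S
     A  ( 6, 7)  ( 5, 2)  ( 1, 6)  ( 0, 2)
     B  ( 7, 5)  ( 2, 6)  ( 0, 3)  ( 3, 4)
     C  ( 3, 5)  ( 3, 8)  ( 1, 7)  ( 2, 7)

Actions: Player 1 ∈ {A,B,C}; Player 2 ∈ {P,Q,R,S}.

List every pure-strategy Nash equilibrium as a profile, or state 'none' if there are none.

(A,P): not NE [P1→B gives 7>6]
(A,Q): not NE [P2→P gives 7>2]
(A,R): not NE [P2→P gives 7>6]
(A,S): not NE [P1→B gives 3>0; P2→P gives 7>2]
(B,P): not NE [P2→Q gives 6>5]
(B,Q): not NE [P1→A gives 5>2]
(B,R): not NE [P1→C gives 1>0; P2→Q gives 6>3]
(B,S): not NE [P2→Q gives 6>4]
(C,P): not NE [P1→B gives 7>3; P2→Q gives 8>5]
(C,Q): not NE [P1→A gives 5>3]
(C,R): not NE [P2→Q gives 8>7]
(C,S): not NE [P1→B gives 3>2; P2→Q gives 8>7]

PSNE: ∅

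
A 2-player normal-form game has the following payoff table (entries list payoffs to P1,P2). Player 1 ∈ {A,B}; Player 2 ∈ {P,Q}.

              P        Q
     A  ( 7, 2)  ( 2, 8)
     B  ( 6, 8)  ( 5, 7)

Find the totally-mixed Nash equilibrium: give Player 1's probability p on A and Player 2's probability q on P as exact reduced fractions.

P1 indiff ⇒ q·7+(1-q)·2 = q·6+(1-q)·5 ⇒ q(1) = (1-q)(3) ⇒ q = 3/4
P2 indiff ⇒ p·2+(1-p)·8 = p·8+(1-p)·7 ⇒ p(-6) = (1-p)(-1) ⇒ p = 1/7

P1 mixes 1/7 on A; P2 mixes 3/4 on P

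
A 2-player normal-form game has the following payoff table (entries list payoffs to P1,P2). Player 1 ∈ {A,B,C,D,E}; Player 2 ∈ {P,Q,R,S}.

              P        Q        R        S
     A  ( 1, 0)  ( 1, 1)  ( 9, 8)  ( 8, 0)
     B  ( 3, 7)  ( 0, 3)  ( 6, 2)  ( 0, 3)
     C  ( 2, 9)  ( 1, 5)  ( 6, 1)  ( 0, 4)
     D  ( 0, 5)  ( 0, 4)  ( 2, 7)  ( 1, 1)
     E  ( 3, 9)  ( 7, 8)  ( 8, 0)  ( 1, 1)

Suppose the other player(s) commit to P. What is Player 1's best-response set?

u_1(A vs P) = 1
u_1(B vs P) = 3
u_1(C vs P) = 2
u_1(D vs P) = 0
u_1(E vs P) = 3
max payoff 3 at {B,E}

P1 best: {B,E}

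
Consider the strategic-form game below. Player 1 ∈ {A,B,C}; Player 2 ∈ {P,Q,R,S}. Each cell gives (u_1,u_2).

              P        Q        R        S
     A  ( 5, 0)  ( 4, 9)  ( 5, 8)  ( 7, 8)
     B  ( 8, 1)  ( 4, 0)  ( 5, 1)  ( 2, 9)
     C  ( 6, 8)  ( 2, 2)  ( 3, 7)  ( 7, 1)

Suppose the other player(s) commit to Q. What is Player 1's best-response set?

u_1(A vs Q) = 4
u_1(B vs Q) = 4
u_1(C vs Q) = 2
max payoff 4 at {A,B}

BR_1 = {A,B}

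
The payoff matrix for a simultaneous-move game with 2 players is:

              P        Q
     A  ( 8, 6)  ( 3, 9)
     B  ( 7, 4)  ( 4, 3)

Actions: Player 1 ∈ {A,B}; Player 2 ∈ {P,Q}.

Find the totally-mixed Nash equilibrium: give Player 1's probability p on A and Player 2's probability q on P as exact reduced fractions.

P1 mixes 1/4 on A; P2 mixes 1/2 on P

P1 indiff ⇒ q·8+(1-q)·3 = q·7+(1-q)·4 ⇒ q(1) = (1-q)(1) ⇒ q = 1/2
P2 indiff ⇒ p·6+(1-p)·4 = p·9+(1-p)·3 ⇒ p(-3) = (1-p)(-1) ⇒ p = 1/4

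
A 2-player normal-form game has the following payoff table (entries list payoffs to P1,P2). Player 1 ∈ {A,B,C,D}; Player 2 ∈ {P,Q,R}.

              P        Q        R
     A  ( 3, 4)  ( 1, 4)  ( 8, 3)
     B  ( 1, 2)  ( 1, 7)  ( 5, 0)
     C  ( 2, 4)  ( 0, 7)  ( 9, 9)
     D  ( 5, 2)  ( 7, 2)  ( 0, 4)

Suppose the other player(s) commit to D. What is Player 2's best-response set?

argmax u_2 = {R}

u_2(P vs D) = 2
u_2(Q vs D) = 2
u_2(R vs D) = 4
max payoff 4 at {R}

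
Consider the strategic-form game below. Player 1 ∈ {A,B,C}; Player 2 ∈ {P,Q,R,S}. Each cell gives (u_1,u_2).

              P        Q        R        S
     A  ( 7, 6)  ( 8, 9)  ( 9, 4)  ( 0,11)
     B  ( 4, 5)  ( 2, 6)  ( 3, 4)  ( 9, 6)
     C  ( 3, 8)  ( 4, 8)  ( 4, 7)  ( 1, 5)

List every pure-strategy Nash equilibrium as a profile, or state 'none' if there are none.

NE set: (B,S)

(A,P): not NE [P2→S gives 11>6]
(A,Q): not NE [P2→S gives 11>9]
(A,R): not NE [P2→S gives 11>4]
(A,S): not NE [P1→B gives 9>0]
(B,P): not NE [P1→A gives 7>4; P2→S gives 6>5]
(B,Q): not NE [P1→A gives 8>2]
(B,R): not NE [P1→A gives 9>3; P2→S gives 6>4]
(B,S): NE
(C,P): not NE [P1→A gives 7>3]
(C,Q): not NE [P1→A gives 8>4]
(C,R): not NE [P1→A gives 9>4; P2→Q gives 8>7]
(C,S): not NE [P1→B gives 9>1; P2→Q gives 8>5]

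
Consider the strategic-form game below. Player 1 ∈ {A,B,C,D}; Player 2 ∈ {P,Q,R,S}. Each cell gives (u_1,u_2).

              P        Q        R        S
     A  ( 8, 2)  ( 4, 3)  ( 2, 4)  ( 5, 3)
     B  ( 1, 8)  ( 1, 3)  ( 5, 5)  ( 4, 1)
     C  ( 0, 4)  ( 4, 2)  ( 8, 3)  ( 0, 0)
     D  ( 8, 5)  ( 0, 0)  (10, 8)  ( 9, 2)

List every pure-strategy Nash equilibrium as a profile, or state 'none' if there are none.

(A,P): not NE [P2→R gives 4>2]
(A,Q): not NE [P2→R gives 4>3]
(A,R): not NE [P1→D gives 10>2]
(A,S): not NE [P1→D gives 9>5; P2→R gives 4>3]
(B,P): not NE [P1→D gives 8>1]
(B,Q): not NE [P1→C gives 4>1; P2→P gives 8>3]
(B,R): not NE [P1→D gives 10>5; P2→P gives 8>5]
(B,S): not NE [P1→D gives 9>4; P2→P gives 8>1]
(C,P): not NE [P1→D gives 8>0]
(C,Q): not NE [P2→P gives 4>2]
(C,R): not NE [P1→D gives 10>8; P2→P gives 4>3]
(C,S): not NE [P1→D gives 9>0; P2→P gives 4>0]
(D,P): not NE [P2→R gives 8>5]
(D,Q): not NE [P1→C gives 4>0; P2→R gives 8>0]
(D,R): NE
(D,S): not NE [P2→R gives 8>2]

NE set: (D,R)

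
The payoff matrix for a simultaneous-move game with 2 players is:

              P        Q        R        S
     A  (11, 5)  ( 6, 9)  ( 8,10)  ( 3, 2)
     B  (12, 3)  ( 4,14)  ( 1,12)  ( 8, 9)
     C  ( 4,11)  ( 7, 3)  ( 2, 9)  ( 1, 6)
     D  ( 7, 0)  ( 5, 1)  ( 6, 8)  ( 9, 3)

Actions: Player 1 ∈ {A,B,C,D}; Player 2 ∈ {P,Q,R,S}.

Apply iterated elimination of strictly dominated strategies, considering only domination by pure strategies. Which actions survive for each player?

P2 drop S (R beats it: A:10>2 B:12>9 C:9>6 D:8>3)
P1 drop D (A beats it: P:11>7 Q:6>5 R:8>6)
P1→{A,B,C} P2→{P,Q,R}

IESDS → P1:{A,B,C} P2:{P,Q,R}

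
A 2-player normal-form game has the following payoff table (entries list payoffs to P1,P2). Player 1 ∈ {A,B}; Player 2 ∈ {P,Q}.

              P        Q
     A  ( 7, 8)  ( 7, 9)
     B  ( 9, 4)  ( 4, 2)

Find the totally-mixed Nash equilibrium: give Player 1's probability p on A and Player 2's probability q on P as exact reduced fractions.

P1 indiff ⇒ q·7+(1-q)·7 = q·9+(1-q)·4 ⇒ q(-2) = (1-q)(-3) ⇒ q = 3/5
P2 indiff ⇒ p·8+(1-p)·4 = p·9+(1-p)·2 ⇒ p(-1) = (1-p)(-2) ⇒ p = 2/3

(p,q) = (2/3, 3/5)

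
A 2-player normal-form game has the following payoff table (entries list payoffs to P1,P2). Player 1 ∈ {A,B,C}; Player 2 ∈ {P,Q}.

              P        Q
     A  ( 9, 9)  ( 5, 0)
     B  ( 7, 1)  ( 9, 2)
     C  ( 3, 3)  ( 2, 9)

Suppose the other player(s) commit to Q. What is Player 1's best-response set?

argmax u_1 = {B}

u_1(A vs Q) = 5
u_1(B vs Q) = 9
u_1(C vs Q) = 2
max payoff 9 at {B}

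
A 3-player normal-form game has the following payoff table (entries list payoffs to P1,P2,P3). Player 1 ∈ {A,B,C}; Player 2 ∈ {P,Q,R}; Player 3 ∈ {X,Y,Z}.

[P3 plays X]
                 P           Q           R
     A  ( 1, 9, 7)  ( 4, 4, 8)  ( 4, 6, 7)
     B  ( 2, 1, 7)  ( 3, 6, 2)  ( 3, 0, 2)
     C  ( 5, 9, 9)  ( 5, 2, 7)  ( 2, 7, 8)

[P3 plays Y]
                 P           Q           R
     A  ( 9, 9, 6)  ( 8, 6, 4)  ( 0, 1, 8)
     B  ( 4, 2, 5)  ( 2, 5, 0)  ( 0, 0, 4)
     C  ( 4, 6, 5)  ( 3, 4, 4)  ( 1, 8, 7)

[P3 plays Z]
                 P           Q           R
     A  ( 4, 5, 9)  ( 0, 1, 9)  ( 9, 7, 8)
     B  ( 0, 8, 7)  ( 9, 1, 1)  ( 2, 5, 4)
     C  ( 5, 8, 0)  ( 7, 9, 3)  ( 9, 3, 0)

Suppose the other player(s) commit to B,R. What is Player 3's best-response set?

P3 best: {Y,Z}

u_3(X vs B,R) = 2
u_3(Y vs B,R) = 4
u_3(Z vs B,R) = 4
max payoff 4 at {Y,Z}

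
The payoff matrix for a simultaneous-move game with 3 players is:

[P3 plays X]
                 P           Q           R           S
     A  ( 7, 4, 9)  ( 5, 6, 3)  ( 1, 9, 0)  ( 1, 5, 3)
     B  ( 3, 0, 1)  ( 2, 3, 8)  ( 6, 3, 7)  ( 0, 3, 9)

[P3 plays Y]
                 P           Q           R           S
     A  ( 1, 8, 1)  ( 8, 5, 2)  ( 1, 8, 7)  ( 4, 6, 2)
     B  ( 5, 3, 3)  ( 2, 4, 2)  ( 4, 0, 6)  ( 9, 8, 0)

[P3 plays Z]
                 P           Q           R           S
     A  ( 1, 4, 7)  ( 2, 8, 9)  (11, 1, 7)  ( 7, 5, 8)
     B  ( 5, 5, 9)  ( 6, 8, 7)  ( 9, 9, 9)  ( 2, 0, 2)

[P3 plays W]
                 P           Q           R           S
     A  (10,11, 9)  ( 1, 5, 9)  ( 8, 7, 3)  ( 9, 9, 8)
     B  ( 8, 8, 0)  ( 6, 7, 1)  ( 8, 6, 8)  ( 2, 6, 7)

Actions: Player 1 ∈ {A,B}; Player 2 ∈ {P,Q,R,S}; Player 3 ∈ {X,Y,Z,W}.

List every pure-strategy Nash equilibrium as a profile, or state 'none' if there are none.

(A,P,X): not NE [P2→R gives 9>4]
(A,P,Y): not NE [P1→B gives 5>1; P3→W gives 9>1]
(A,P,Z): not NE [P1→B gives 5>1; P2→Q gives 8>4; P3→W gives 9>7]
(A,P,W): NE
(A,Q,X): not NE [P2→R gives 9>6; P3→W gives 9>3]
(A,Q,Y): not NE [P2→R gives 8>5; P3→W gives 9>2]
(A,Q,Z): not NE [P1→B gives 6>2]
(A,Q,W): not NE [P1→B gives 6>1; P2→P gives 11>5]
(A,R,X): not NE [P1→B gives 6>1; P3→Z gives 7>0]
(A,R,Y): not NE [P1→B gives 4>1]
(A,R,Z): not NE [P2→Q gives 8>1]
(A,R,W): not NE [P2→P gives 11>7; P3→Z gives 7>3]
(A,S,X): not NE [P2→R gives 9>5; P3→W gives 8>3]
(A,S,Y): not NE [P1→B gives 9>4; P2→R gives 8>6; P3→W gives 8>2]
(A,S,Z): not NE [P2→Q gives 8>5]
(A,S,W): not NE [P2→P gives 11>9]
(B,P,X): not NE [P1→A gives 7>3; P2→S gives 3>0; P3→Z gives 9>1]
(B,P,Y): not NE [P2→S gives 8>3; P3→Z gives 9>3]
(B,P,Z): not NE [P2→R gives 9>5]
(B,P,W): not NE [P1→A gives 10>8; P3→Z gives 9>0]
(B,Q,X): not NE [P1→A gives 5>2]
(B,Q,Y): not NE [P1→A gives 8>2; P2→S gives 8>4; P3→X gives 8>2]
(B,Q,Z): not NE [P2→R gives 9>8; P3→X gives 8>7]
(B,Q,W): not NE [P2→P gives 8>7; P3→X gives 8>1]
(B,R,X): not NE [P3→Z gives 9>7]
(B,R,Y): not NE [P2→S gives 8>0; P3→Z gives 9>6]
(B,R,Z): not NE [P1→A gives 11>9]
(B,R,W): not NE [P2→P gives 8>6; P3→Z gives 9>8]
(B,S,X): not NE [P1→A gives 1>0]
(B,S,Y): not NE [P3→X gives 9>0]
(B,S,Z): not NE [P1→A gives 7>2; P2→R gives 9>0; P3→X gives 9>2]
(B,S,W): not NE [P1→A gives 9>2; P2→P gives 8>6; P3→X gives 9>7]

PSNE = {(A,P,W)}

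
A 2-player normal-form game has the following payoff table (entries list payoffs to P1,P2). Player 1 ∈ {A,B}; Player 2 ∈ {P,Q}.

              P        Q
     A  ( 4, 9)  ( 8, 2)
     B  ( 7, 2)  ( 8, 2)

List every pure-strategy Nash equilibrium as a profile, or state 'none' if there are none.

NE set: (B,P), (B,Q)

(A,P): not NE [P1→B gives 7>4]
(A,Q): not NE [P2→P gives 9>2]
(B,P): NE
(B,Q): NE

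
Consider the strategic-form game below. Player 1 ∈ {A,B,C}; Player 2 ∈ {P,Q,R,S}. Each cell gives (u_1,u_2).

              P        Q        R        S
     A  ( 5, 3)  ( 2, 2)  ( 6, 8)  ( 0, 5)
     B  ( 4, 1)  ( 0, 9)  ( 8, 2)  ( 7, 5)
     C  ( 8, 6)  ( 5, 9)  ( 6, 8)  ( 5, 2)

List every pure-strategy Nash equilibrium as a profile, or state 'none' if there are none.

Nash profiles: (C,Q)

(A,P): not NE [P1→C gives 8>5; P2→R gives 8>3]
(A,Q): not NE [P1→C gives 5>2; P2→R gives 8>2]
(A,R): not NE [P1→B gives 8>6]
(A,S): not NE [P1→B gives 7>0; P2→R gives 8>5]
(B,P): not NE [P1→C gives 8>4; P2→Q gives 9>1]
(B,Q): not NE [P1→C gives 5>0]
(B,R): not NE [P2→Q gives 9>2]
(B,S): not NE [P2→Q gives 9>5]
(C,P): not NE [P2→Q gives 9>6]
(C,Q): NE
(C,R): not NE [P1→B gives 8>6; P2→Q gives 9>8]
(C,S): not NE [P1→B gives 7>5; P2→Q gives 9>2]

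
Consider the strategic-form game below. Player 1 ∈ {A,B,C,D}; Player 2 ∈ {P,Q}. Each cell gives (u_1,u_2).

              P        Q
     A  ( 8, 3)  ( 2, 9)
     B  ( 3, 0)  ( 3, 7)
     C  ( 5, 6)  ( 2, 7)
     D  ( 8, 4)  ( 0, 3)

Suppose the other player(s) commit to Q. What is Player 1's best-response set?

u_1(A vs Q) = 2
u_1(B vs Q) = 3
u_1(C vs Q) = 2
u_1(D vs Q) = 0
max payoff 3 at {B}

argmax u_1 = {B}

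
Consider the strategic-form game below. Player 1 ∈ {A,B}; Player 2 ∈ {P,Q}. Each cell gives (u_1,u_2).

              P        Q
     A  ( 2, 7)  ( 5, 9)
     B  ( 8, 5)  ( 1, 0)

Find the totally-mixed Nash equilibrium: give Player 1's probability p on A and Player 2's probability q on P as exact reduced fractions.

P1 indiff ⇒ q·2+(1-q)·5 = q·8+(1-q)·1 ⇒ q(-6) = (1-q)(-4) ⇒ q = 2/5
P2 indiff ⇒ p·7+(1-p)·5 = p·9+(1-p)·0 ⇒ p(-2) = (1-p)(-5) ⇒ p = 5/7

P1 mixes 5/7 on A; P2 mixes 2/5 on P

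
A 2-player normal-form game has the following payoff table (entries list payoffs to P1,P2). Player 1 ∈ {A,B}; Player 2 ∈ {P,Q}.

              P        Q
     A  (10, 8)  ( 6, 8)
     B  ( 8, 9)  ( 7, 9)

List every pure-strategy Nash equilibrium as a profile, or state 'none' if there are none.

PSNE = {(A,P), (B,Q)}

(A,P): NE
(A,Q): not NE [P1→B gives 7>6]
(B,P): not NE [P1→A gives 10>8]
(B,Q): NE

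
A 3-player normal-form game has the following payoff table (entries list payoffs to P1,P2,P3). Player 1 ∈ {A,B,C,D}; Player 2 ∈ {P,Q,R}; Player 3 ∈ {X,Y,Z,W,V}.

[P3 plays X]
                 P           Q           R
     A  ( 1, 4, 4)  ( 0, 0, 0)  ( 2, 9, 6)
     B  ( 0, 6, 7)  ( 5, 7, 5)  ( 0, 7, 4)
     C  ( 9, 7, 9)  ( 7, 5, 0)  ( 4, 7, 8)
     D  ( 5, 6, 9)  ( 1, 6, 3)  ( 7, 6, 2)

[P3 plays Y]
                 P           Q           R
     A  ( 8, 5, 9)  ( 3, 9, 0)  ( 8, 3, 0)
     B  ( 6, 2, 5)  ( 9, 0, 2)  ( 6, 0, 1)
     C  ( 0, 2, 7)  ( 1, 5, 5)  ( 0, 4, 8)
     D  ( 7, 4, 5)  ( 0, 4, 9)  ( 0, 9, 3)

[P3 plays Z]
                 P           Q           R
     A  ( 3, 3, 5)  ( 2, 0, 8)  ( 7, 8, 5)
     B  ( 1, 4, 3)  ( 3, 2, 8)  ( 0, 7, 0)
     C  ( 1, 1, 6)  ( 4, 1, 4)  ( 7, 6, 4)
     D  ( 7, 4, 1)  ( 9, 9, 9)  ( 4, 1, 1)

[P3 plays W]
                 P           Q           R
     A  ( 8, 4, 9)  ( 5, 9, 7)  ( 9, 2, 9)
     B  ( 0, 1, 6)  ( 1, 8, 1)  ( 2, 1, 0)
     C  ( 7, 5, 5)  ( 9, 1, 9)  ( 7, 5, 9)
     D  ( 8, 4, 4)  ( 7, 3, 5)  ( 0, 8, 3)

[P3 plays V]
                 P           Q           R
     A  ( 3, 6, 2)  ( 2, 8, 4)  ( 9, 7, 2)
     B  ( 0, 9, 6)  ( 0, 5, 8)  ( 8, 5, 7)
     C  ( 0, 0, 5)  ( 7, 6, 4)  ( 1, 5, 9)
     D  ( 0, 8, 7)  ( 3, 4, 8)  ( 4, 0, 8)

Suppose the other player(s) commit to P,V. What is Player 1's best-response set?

u_1(A vs P,V) = 3
u_1(B vs P,V) = 0
u_1(C vs P,V) = 0
u_1(D vs P,V) = 0
max payoff 3 at {A}

P1 best: {A}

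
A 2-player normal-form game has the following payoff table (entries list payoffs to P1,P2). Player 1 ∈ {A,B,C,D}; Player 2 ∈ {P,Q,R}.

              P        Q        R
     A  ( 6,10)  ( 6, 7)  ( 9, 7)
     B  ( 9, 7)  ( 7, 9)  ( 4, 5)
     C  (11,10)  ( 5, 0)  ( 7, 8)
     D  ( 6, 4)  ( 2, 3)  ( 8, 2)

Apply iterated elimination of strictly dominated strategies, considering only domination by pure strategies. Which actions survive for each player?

P2 drop R (P beats it: A:10>7 B:7>5 C:10>8 D:4>2)
P1 drop A (B beats it: P:9>6 Q:7>6)
P1 drop D (B beats it: P:9>6 Q:7>2)
P1→{B,C} P2→{P,Q}

Remaining: P1:{B,C} P2:{P,Q}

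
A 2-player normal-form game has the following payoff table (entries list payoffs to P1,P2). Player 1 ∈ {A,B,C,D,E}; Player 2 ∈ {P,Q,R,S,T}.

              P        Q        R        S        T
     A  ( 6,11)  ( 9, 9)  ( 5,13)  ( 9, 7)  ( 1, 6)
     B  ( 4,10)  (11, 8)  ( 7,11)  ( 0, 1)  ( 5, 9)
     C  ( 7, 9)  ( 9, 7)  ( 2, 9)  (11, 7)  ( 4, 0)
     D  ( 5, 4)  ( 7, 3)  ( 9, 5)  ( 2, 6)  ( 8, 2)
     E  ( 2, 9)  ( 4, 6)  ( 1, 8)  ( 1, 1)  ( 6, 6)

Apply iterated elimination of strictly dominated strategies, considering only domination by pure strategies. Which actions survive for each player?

IESDS → P1:{A,C,D} P2:{P,R,S}

P1 drop E (D beats it: P:5>2 Q:7>4 R:9>1 S:2>1 T:8>6)
P2 drop Q (P beats it: A:11>9 B:10>8 C:9>7 D:4>3)
P1 drop B (D beats it: P:5>4 R:9>7 S:2>0 T:8>5)
P2 drop T (P beats it: A:11>6 C:9>0 D:4>2)
P1→{A,C,D} P2→{P,R,S}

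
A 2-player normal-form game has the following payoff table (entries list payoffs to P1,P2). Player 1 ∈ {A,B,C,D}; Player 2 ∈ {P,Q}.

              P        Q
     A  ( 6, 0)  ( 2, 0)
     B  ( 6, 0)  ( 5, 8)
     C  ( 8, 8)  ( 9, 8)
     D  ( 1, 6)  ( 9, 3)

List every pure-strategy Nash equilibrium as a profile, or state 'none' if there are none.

(A,P): not NE [P1→C gives 8>6]
(A,Q): not NE [P1→D gives 9>2]
(B,P): not NE [P1→C gives 8>6; P2→Q gives 8>0]
(B,Q): not NE [P1→D gives 9>5]
(C,P): NE
(C,Q): NE
(D,P): not NE [P1→C gives 8>1]
(D,Q): not NE [P2→P gives 6>3]

Nash profiles: (C,P), (C,Q)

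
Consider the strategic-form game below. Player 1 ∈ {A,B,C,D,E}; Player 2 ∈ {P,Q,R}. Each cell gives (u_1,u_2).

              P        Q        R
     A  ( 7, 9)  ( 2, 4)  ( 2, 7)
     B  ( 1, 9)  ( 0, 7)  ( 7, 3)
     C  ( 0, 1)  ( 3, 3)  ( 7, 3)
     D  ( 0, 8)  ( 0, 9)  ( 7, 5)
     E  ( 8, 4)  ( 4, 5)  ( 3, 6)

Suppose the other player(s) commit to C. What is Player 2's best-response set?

u_2(P vs C) = 1
u_2(Q vs C) = 3
u_2(R vs C) = 3
max payoff 3 at {Q,R}

argmax u_2 = {Q,R}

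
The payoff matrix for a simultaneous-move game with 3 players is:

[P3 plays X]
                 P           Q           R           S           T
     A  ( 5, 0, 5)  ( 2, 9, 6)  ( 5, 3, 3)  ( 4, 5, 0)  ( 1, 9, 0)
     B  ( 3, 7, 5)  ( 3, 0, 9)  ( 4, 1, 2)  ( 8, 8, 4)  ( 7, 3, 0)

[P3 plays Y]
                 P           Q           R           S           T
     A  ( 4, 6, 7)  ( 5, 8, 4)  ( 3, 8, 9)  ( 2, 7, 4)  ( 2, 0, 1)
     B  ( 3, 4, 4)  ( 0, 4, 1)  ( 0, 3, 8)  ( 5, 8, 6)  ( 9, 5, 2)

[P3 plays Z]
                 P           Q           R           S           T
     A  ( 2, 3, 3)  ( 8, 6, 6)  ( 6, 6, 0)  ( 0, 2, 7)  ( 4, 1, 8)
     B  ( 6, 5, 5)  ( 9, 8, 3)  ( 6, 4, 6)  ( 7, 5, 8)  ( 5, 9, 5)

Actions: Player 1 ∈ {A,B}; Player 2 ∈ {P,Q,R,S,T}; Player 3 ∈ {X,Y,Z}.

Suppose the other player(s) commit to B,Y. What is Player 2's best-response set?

argmax u_2 = {S}

u_2(P vs B,Y) = 4
u_2(Q vs B,Y) = 4
u_2(R vs B,Y) = 3
u_2(S vs B,Y) = 8
u_2(T vs B,Y) = 5
max payoff 8 at {S}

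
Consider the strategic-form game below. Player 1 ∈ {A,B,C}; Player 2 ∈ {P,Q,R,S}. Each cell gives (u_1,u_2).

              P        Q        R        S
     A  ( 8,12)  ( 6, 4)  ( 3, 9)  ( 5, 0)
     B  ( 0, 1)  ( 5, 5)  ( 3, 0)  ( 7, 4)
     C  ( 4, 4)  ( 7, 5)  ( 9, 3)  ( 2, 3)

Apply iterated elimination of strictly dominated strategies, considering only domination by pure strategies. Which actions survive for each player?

Survivors P1:{A,C} P2:{P,Q}

P2 drop R (P beats it: A:12>9 B:1>0 C:4>3)
P2 drop S (Q beats it: A:4>0 B:5>4 C:5>3)
P1 drop B (A beats it: P:8>0 Q:6>5)
P1→{A,C} P2→{P,Q}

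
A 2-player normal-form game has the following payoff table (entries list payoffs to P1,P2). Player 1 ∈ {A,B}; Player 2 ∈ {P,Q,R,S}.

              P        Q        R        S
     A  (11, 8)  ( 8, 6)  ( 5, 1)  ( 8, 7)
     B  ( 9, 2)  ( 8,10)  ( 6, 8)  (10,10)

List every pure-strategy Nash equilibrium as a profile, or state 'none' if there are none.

(A,P): NE
(A,Q): not NE [P2→P gives 8>6]
(A,R): not NE [P1→B gives 6>5; P2→P gives 8>1]
(A,S): not NE [P1→B gives 10>8; P2→P gives 8>7]
(B,P): not NE [P1→A gives 11>9; P2→S gives 10>2]
(B,Q): NE
(B,R): not NE [P2→S gives 10>8]
(B,S): NE

PSNE = {(A,P), (B,Q), (B,S)}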